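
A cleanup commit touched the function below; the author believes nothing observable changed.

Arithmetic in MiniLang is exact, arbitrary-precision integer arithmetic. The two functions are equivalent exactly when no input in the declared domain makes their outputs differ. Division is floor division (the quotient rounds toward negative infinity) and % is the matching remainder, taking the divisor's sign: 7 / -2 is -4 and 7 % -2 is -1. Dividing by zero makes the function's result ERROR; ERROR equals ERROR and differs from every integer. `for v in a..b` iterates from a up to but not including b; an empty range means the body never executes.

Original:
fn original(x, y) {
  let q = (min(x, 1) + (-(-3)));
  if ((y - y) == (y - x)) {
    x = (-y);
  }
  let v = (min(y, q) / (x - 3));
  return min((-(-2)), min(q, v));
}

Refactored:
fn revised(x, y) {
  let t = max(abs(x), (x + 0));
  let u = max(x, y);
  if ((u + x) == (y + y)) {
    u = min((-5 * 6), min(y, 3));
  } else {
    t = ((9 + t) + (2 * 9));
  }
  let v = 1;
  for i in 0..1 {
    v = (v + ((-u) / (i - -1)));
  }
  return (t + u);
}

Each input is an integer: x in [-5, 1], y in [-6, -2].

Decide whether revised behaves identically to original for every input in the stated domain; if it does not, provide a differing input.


The rewrite breaks on x=-5, y=-6, where the results are -2 and 27.
original: q := -2 | ((y - y) == (y - x)): false | v := 0 | result -2
revised: t := 5 | u := -5 | ((u + x) == (y + y)): false | t := 32 | v := 1 | iter i=0: | v := 6 | result 27
verdict: not equivalent; witness: x=-5, y=-6


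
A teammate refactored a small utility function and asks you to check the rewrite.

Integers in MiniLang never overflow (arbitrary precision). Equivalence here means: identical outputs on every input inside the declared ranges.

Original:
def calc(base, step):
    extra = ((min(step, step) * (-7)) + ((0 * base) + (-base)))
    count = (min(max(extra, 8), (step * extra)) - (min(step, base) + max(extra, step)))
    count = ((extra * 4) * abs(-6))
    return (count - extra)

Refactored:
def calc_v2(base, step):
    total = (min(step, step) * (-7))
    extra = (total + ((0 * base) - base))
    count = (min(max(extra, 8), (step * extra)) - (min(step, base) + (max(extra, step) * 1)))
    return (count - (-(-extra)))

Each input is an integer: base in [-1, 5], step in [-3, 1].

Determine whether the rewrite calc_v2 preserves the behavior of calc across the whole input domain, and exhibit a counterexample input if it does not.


These are not equivalent — on base=-1, step=-3 the outputs split (506 vs -107).
calc: extra=22, then count=-85, then count=528, then returns 506
calc_v2: total=21, then extra=22, then count=-85, then returns -107
verdict: not equivalent; witness: base=-1, step=-3


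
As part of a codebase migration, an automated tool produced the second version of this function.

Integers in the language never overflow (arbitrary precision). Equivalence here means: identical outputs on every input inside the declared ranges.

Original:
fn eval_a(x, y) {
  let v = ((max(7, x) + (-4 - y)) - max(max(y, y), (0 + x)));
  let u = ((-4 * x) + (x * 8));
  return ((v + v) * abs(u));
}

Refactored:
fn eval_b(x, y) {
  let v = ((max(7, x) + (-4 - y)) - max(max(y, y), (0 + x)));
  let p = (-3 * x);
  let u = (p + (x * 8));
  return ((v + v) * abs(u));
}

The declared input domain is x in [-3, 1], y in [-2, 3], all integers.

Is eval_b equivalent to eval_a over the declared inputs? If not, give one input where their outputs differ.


Evaluate both at x=-3, y=-2.
eval_a: v = 7; u = -12; return 168
eval_b: v = 7; p = 9; u = -15; return 210
168 against 210: the behavior changed.
verdict: not equivalent; witness: x=-3, y=-2


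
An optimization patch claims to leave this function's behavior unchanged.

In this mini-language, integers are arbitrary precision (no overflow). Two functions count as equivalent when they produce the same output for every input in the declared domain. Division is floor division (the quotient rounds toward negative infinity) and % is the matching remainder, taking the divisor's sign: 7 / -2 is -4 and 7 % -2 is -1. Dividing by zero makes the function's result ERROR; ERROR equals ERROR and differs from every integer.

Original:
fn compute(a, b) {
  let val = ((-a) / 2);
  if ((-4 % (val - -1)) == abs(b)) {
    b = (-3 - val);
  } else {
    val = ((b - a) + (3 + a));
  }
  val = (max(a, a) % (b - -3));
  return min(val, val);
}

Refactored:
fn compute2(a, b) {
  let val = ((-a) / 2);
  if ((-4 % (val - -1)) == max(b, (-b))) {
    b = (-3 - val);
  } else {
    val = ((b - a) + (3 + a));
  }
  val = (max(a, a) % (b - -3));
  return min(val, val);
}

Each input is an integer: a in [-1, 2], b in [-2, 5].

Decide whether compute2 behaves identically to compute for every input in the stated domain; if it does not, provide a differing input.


Behavior is preserved: although min/max/abs usage differs, the outputs never diverge.
Tracing a=2, b=-2: compute: val becomes -1; next hits division by zero so the output is ERROR | compute2: val becomes -1; next hits division by zero so the output is ERROR — matching result ERROR.
An exhaustive pass over the 32 declared inputs shows identical outputs.
verdict: equivalent


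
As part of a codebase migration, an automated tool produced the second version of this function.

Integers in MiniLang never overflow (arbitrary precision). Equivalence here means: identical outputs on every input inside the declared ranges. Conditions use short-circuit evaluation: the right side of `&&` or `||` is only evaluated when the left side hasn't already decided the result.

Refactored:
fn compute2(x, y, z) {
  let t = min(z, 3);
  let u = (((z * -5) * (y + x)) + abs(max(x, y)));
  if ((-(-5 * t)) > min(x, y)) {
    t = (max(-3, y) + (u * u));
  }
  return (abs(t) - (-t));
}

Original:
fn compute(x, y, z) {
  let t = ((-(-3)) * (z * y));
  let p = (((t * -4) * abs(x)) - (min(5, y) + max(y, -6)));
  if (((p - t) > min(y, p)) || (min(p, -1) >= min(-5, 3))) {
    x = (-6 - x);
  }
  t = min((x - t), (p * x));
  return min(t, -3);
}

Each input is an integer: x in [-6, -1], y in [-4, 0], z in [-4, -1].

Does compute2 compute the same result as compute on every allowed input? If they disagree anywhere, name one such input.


Not equivalent: x=-6, y=-4, z=-4 separates them (-54 vs 0).
compute: t=48, then p=-1144, then (((p - t) > min(y, p)) || (min(p, -1) >= min(-5, 3))) is false, then t=-54, then returns -54
compute2: t=-4, then u=-196, then ((-(-5 * t)) > min(x, y)) is false, then returns 0
verdict: not equivalent; witness: x=-6, y=-4, z=-4


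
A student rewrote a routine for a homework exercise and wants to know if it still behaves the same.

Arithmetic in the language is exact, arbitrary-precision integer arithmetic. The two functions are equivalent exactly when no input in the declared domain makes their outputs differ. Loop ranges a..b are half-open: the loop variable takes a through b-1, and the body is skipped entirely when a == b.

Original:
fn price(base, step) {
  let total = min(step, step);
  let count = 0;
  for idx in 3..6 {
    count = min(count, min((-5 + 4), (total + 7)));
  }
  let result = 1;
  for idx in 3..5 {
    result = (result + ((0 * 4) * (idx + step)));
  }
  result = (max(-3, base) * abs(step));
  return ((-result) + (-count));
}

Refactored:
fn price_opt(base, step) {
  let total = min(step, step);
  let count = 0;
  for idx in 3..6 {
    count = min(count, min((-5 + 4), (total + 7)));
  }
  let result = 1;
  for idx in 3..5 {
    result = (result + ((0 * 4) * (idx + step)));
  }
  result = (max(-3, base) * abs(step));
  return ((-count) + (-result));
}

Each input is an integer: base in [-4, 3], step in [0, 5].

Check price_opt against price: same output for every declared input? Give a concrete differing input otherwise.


Differences: same computation, different form — yet all 48 inputs agree.
verdict: equivalent


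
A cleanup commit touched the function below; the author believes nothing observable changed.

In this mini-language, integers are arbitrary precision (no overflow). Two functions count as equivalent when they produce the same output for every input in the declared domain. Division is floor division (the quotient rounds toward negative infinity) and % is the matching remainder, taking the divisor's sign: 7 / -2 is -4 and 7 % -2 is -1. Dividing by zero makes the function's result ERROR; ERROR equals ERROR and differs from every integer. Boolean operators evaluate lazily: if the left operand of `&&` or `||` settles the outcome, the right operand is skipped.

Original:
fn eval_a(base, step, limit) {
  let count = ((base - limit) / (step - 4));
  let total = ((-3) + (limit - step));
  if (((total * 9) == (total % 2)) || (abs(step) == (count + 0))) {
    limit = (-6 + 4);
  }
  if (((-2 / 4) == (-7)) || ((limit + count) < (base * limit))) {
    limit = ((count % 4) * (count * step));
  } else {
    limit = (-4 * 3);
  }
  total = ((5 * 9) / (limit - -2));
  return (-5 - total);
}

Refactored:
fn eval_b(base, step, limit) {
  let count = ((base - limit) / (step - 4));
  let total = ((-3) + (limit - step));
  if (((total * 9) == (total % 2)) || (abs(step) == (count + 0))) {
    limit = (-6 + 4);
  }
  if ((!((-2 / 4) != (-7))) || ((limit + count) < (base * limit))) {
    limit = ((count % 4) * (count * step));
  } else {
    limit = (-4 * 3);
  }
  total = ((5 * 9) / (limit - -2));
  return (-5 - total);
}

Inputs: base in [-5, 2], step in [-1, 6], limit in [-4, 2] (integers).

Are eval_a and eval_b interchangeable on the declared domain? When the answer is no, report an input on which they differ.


Comparing the listings, the differences include: comparison usage differs; also boolean connective usage differs.
Spot check at base=-2, step=4, limit=-2 — eval_a: divide-by-zero, output ERROR. eval_b: divide-by-zero, output ERROR. Both give ERROR.
Sweeping the whole domain (448 inputs) finds no disagreement.
verdict: equivalent


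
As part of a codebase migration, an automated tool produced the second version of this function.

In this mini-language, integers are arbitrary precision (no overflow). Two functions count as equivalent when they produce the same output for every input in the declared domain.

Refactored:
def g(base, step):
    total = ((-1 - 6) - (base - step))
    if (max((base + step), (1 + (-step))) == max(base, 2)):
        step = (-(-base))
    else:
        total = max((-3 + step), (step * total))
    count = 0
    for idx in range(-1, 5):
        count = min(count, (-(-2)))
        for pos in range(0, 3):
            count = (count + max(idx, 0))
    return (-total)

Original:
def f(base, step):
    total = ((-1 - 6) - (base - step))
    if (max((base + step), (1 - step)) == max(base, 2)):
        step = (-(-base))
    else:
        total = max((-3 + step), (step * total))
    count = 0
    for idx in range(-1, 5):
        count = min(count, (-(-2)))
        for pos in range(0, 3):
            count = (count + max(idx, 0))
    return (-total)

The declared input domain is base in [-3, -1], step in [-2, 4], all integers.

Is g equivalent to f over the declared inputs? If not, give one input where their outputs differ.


The two are interchangeable: arithmetic usage differs, and every declared input agrees.
As a probe, take base=-2, step=1: f runs total becomes -4; next (max((base + step), (1 - step)) == max(base, 2)) evaluates to false; next total becomes -2; next count becomes 0; next at idx=-1:; next count becomes 0; next at pos=0:; next count becomes 0; next at pos=1:; next count becomes 0; next at pos=2:; next count becomes 0; next at idx=0:; next count becomes 0; next at pos=0:; next count becomes 0; next at pos=1:; next count becomes 0; next at pos=2:; next count becomes 0; next at idx=1:; next count becomes 0; next at pos=0:; next count becomes 1; next at pos=1:; next count becomes 2; next at pos=2:; next count becomes 3; next at idx=2:; next count becomes 2; next at pos=0:; next count becomes 4; next at pos=1:; next count becomes 6; next at pos=2:; next count becomes 8; next at idx=3:; next count becomes 2; next at pos=0:; next count becomes 5; next at pos=1:; next count becomes 8; next at pos=2:; next count becomes 11; next at idx=4:; next count becomes 2; next at pos=0:; next count becomes 6; next at pos=1:; next count becomes 10; next at pos=2:; next count becomes 14; next final value 2; g runs total becomes -4; next (max((base + step), (1 + (-step))) == max(base, 2)) evaluates to false; next total becomes -2; next count becomes 0; next at idx=-1:; next count becomes 0; next at pos=0:; next count becomes 0; next at pos=1:; next count becomes 0; next at pos=2:; next count becomes 0; next at idx=0:; next count becomes 0; next at pos=0:; next count becomes 0; next at pos=1:; next count becomes 0; next at pos=2:; next count becomes 0; next at idx=1:; next count becomes 0; next at pos=0:; next count becomes 1; next at pos=1:; next count becomes 2; next at pos=2:; next count becomes 3; next at idx=2:; next count becomes 2; next at pos=0:; next count becomes 4; next at pos=1:; next count becomes 6; next at pos=2:; next count becomes 8; next at idx=3:; next count becomes 2; next at pos=0:; next count becomes 5; next at pos=1:; next count becomes 8; next at pos=2:; next count becomes 11; next at idx=4:; next count becomes 2; next at pos=0:; next count becomes 6; next at pos=1:; next count becomes 10; next at pos=2:; next count becomes 14; next final value 2; both end at 2.
Checked all 21 inputs in the declared domain: the outputs agree on every one.
verdict: equivalent


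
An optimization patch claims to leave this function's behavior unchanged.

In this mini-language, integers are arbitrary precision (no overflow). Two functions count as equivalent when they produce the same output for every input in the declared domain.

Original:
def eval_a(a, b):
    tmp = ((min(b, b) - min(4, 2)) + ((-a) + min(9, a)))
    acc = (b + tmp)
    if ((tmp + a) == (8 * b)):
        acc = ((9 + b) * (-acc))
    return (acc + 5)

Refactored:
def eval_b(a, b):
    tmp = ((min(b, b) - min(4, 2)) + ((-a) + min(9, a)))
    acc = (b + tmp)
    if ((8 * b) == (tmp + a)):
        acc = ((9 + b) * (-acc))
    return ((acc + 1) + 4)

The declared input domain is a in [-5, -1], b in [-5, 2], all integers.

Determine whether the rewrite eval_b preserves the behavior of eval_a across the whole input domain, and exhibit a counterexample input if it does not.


The two are interchangeable: arithmetic usage differs, plus constant usage differs, and every declared input agrees.
Tracing a=-1, b=2: eval_a: tmp=0, then acc=2, then ((tmp + a) == (8 * b)) is false, then returns 7 | eval_b: tmp=0, then acc=2, then ((8 * b) == (tmp + a)) is false, then returns 7 — matching result 7.
Sweeping the whole domain (40 inputs) finds no disagreement.
verdict: equivalent


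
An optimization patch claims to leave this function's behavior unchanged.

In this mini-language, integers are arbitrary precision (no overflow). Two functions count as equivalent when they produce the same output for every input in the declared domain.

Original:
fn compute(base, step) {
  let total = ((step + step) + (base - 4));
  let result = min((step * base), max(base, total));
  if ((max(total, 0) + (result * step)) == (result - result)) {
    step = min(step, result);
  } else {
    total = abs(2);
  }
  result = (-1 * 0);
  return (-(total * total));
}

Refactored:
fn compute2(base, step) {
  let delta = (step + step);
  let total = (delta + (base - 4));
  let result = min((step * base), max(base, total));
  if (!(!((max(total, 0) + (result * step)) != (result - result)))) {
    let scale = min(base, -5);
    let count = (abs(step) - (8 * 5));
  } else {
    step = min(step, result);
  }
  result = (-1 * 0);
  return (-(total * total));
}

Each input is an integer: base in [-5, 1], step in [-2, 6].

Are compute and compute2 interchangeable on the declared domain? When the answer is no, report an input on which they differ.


Try base=-5, step=-2.
compute: total becomes -13; next result becomes -5; next ((max(total, 0) + (result * step)) == (result - result)) evaluates to false; next total becomes 2; next result becomes 0; next final value -4
compute2: delta becomes -4; next total becomes -13; next result becomes -5; next (!(!((max(total, 0) + (result * step)) != (result - result)))) evaluates to true; next scale becomes -5; next count becomes -38; next result becomes 0; next final value -169
-4 != -169, so the rewrite changes behavior.
verdict: not equivalent; witness: base=-5, step=-2


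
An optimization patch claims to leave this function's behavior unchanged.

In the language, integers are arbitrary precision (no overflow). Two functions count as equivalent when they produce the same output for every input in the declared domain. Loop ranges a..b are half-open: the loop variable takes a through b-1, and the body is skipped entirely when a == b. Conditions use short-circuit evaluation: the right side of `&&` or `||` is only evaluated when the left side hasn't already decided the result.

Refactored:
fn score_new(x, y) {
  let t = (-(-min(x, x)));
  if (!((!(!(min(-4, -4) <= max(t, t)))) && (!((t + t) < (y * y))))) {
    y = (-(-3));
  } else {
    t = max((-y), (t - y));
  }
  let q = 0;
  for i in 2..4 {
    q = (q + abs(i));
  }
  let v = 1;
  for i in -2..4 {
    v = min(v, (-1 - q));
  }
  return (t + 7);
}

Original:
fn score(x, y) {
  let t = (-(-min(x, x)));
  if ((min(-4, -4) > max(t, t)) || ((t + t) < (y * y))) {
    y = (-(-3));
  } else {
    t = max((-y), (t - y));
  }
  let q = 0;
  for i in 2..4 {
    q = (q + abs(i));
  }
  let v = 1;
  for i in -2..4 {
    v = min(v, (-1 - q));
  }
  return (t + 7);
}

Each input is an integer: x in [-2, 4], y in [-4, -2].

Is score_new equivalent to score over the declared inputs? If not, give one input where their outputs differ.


Behavior is preserved: although comparison usage differs; also boolean connective usage differs, the outputs never diverge.
One worked example (x=1, y=-4) — score: t=1, then ((min(-4, -4) > max(t, t)) || ((t + t) < (y * y))) is true, then y=3, then q=0, then (i=2), then q=2, then (i=3), then q=5, then v=1, then (i=-2), then v=-6, then (i=-1), then v=-6, then (i=0), then v=-6, then (i=1), then v=-6, then (i=2), then v=-6, then (i=3), then v=-6, then returns 8; score_new: t=1, then (!((!(!(min(-4, -4) <= max(t, t)))) && (!((t + t) < (y * y))))) is true, then y=3, then q=0, then (i=2), then q=2, then (i=3), then q=5, then v=1, then (i=-2), then v=-6, then (i=-1), then v=-6, then (i=0), then v=-6, then (i=1), then v=-6, then (i=2), then v=-6, then (i=3), then v=-6, then returns 8; agreement on 8.
Every one of the 21 inputs gives matching results.
verdict: equivalent


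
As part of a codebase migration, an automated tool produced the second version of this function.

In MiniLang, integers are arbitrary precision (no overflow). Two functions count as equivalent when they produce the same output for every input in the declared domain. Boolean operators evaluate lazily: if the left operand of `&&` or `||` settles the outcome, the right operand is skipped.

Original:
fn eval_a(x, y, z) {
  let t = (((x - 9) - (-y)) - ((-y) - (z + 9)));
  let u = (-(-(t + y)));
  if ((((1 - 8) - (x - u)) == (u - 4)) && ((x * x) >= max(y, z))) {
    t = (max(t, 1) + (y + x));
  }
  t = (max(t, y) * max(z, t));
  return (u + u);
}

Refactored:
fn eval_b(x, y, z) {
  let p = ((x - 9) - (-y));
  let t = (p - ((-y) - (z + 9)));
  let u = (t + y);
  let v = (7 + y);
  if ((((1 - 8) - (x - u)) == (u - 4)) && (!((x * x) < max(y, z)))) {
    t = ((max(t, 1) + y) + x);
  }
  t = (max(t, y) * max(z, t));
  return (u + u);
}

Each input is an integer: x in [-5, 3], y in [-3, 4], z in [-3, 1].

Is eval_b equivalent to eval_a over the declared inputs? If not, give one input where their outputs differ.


Equivalent — the differences include local variable names differ, and comparison usage differs, and constant usage differs, and boolean connective usage differs, and statement counts differ, and arithmetic usage differs, yet no declared input distinguishes the two.
One worked example (x=3, y=3, z=-2) — eval_a: t = 7; u = 10; ((((1 - 8) - (x - u)) == (u - 4)) && ((x * x) >= max(y, z))) -> false; t = 49; return 20; eval_b: p = -3; t = 7; u = 10; v = 10; ((((1 - 8) - (x - u)) == (u - 4)) && (!((x * x) < max(y, z)))) -> false; t = 49; return 20; agreement on 20.
Checked all 360 inputs in the declared domain: the outputs agree on every one.
verdict: equivalent


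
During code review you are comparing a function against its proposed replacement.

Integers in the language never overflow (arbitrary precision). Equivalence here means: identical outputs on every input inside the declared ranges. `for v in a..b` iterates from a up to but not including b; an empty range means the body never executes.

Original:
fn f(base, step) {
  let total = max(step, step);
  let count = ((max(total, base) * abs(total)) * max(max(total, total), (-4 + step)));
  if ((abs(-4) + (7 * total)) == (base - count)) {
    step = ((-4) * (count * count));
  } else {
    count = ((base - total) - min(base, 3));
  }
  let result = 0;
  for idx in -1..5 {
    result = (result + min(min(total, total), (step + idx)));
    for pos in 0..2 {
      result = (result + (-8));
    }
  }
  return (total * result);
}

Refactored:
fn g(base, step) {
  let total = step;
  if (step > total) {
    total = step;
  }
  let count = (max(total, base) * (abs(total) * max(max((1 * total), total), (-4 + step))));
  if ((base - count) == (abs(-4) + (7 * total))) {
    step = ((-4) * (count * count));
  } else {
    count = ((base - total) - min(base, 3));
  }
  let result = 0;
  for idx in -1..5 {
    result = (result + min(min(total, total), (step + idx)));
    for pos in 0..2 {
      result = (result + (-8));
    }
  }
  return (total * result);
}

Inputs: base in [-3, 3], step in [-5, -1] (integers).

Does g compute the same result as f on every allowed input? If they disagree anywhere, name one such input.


Behavior is preserved: although constant usage differs, comparison usage differs, statement counts differ, branching structure differs, min/max/abs usage differs, arithmetic usage differs, the outputs never diverge.
As a probe, take base=-2, step=-1: f runs total=-1, then count=1, then ((abs(-4) + (7 * total)) == (base - count)) is true, then step=-4, then result=0, then (idx=-1), then result=-5, then (pos=0), then result=-13, then (pos=1), then result=-21, then (idx=0), then result=-25, then (pos=0), then result=-33, then (pos=1), then result=-41, then (idx=1), then result=-44, then (pos=0), then result=-52, then (pos=1), then result=-60, then (idx=2), then result=-62, then (pos=0), then result=-70, then (pos=1), then result=-78, then (idx=3), then result=-79, then (pos=0), then result=-87, then (pos=1), then result=-95, then (idx=4), then result=-96, then (pos=0), then result=-104, then (pos=1), then result=-112, then returns 112; g runs total=-1, then (step > total) is false, then count=1, then ((base - count) == (abs(-4) + (7 * total))) is true, then step=-4, then result=0, then (idx=-1), then result=-5, then (pos=0), then result=-13, then (pos=1), then result=-21, then (idx=0), then result=-25, then (pos=0), then result=-33, then (pos=1), then result=-41, then (idx=1), then result=-44, then (pos=0), then result=-52, then (pos=1), then result=-60, then (idx=2), then result=-62, then (pos=0), then result=-70, then (pos=1), then result=-78, then (idx=3), then result=-79, then (pos=0), then result=-87, then (pos=1), then result=-95, then (idx=4), then result=-96, then (pos=0), then result=-104, then (pos=1), then result=-112, then returns 112; both end at 112.
Across all 35 domain points the two functions coincide.
verdict: equivalent


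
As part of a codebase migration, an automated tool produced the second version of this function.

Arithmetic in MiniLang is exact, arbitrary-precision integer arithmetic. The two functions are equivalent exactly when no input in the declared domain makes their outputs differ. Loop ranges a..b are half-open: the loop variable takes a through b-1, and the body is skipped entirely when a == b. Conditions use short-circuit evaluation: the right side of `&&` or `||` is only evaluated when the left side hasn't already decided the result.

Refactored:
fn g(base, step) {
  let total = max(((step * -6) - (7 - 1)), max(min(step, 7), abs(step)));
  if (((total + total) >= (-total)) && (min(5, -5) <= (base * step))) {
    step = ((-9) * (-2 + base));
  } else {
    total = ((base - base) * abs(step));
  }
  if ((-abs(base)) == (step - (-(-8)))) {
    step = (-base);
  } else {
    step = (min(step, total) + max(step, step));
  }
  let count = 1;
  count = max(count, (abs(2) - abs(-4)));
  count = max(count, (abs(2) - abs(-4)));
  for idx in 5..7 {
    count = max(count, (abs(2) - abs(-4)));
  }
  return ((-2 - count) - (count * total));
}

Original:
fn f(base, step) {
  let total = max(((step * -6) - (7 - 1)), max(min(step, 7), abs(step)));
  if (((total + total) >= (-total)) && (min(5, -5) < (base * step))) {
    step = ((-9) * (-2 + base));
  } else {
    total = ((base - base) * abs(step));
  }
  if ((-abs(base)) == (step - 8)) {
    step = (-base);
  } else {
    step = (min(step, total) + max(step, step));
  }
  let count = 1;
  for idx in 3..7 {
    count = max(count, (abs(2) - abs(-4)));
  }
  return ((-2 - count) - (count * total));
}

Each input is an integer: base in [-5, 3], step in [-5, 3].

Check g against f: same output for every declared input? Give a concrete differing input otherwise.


These are not equivalent — on base=-5, step=1 the outputs split (-3 vs -4).
f: total becomes 1; next (((total + total) >= (-total)) && (min(5, -5) < (base * step))) evaluates to false; next total becomes 0; next ((-abs(base)) == (step - 8)) evaluates to false; next step becomes 1; next count becomes 1; next at idx=3:; next count becomes 1; next at idx=4:; next count becomes 1; next at idx=5:; next count becomes 1; next at idx=6:; next count becomes 1; next final value -3
g: total becomes 1; next (((total + total) >= (-total)) && (min(5, -5) <= (base * step))) evaluates to true; next step becomes 63; next ((-abs(base)) == (step - (-(-8)))) evaluates to false; next step becomes 64; next count becomes 1; next count becomes 1; next count becomes 1; next at idx=5:; next count becomes 1; next at idx=6:; next count becomes 1; next final value -4
verdict: not equivalent; witness: base=-5, step=1


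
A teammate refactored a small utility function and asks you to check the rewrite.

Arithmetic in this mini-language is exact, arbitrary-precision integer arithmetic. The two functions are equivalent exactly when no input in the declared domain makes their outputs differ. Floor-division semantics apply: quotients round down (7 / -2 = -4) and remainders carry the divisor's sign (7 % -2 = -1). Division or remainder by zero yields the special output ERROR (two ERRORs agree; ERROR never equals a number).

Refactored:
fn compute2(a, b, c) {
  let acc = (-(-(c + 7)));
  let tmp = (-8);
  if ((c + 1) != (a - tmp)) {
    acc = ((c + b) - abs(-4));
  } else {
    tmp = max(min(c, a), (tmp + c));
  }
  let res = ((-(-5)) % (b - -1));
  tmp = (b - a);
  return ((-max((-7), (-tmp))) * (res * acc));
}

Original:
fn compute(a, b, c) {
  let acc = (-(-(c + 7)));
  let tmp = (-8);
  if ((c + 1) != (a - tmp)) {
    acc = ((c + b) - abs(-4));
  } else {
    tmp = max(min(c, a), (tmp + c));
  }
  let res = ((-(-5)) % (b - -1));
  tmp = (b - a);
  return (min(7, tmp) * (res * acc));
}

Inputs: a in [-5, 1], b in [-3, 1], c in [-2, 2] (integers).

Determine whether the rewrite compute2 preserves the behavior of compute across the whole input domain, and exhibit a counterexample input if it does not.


Changes here: min/max/abs usage differs; the full 175-point sweep finds no disagreement.
verdict: equivalent


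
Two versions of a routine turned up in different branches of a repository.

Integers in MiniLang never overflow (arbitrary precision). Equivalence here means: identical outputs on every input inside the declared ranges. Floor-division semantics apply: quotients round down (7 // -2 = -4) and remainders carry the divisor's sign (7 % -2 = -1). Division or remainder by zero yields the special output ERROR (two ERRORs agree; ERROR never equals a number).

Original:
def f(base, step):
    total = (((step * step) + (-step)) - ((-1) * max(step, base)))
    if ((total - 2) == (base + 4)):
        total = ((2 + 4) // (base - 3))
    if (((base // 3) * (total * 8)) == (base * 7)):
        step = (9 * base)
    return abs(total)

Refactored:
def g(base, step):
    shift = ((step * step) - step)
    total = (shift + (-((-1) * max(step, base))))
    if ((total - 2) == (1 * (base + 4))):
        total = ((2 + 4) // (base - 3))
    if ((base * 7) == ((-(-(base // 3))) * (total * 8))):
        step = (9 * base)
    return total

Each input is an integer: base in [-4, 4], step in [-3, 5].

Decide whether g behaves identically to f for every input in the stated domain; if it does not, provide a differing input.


There is a counterexample at base=-2, step=-2: 2 on one side, -2 on the other.
f: total := 4 | ((total - 2) == (base + 4)): true | total := -2 | (((base // 3) * (total * 8)) == (base * 7)): false | result 2
g: shift := 6 | total := 4 | ((total - 2) == (1 * (base + 4))): true | total := -2 | ((base * 7) == ((-(-(base // 3))) * (total * 8))): false | result -2
verdict: not equivalent; witness: base=-2, step=-2


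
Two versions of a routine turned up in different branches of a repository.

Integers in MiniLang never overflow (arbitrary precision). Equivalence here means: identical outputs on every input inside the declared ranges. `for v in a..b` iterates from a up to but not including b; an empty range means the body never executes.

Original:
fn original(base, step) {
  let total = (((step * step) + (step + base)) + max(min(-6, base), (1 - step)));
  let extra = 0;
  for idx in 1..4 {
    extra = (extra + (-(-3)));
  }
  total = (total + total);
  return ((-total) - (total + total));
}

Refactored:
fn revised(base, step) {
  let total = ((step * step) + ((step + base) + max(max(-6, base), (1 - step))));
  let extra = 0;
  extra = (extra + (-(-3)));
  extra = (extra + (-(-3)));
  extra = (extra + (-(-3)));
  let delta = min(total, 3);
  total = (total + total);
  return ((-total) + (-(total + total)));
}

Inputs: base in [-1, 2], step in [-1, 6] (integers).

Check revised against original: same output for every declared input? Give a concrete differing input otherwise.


Try base=-1, step=3.
original: total = 9; extra = 0; [idx=1]; extra = 3; [idx=2]; extra = 6; [idx=3]; extra = 9; total = 18; return -54
revised: total = 10; extra = 0; extra = 3; extra = 6; extra = 9; delta = 3; total = 20; return -60
-54 and -60 differ, so these are not the same function on this domain.
verdict: not equivalent; witness: base=-1, step=3


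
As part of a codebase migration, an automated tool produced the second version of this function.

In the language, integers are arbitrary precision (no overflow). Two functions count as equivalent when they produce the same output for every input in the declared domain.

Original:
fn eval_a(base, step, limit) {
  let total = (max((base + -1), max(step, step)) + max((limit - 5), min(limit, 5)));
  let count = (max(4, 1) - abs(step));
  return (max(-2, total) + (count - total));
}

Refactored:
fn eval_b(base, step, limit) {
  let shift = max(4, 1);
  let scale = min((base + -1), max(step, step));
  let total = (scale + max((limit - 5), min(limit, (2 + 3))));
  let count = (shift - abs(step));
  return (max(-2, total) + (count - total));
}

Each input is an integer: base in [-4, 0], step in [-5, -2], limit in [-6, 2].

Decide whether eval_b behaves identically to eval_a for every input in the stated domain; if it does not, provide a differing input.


Not equivalent: base=-4, step=-4, limit=-6 separates them (8 vs 9).
eval_a: total := -10 | count := 0 | result 8
eval_b: shift := 4 | scale := -5 | total := -11 | count := 0 | result 9
verdict: not equivalent; witness: base=-4, step=-4, limit=-6


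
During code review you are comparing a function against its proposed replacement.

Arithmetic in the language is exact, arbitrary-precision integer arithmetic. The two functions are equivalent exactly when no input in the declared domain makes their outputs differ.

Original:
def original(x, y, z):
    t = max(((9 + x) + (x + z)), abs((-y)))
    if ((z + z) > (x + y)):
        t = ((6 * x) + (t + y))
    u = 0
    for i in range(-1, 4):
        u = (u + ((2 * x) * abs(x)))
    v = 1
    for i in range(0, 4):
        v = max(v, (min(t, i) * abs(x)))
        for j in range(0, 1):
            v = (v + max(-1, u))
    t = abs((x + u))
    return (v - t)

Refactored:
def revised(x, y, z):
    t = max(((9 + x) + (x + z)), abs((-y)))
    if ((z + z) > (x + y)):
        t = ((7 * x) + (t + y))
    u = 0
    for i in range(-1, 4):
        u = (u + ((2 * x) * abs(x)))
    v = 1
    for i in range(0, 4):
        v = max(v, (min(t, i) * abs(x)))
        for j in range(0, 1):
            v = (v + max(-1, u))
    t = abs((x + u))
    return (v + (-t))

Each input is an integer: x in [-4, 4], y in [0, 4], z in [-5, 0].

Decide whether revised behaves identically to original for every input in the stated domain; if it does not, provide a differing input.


Try x=-1, y=0, z=0.
original: t = 7; ((z + z) > (x + y)) -> true; t = 1; u = 0; [i=-1]; u = -2; [i=0]; u = -4; [i=1]; u = -6; [i=2]; u = -8; [i=3]; u = -10; v = 1; [i=0]; v = 1; [j=0]; v = 0; [i=1]; v = 1; [j=0]; v = 0; [i=2]; v = 1; [j=0]; v = 0; [i=3]; v = 1; [j=0]; v = 0; t = 11; return -11
revised: t = 7; ((z + z) > (x + y)) -> true; t = 0; u = 0; [i=-1]; u = -2; [i=0]; u = -4; [i=1]; u = -6; [i=2]; u = -8; [i=3]; u = -10; v = 1; [i=0]; v = 1; [j=0]; v = 0; [i=1]; v = 0; [j=0]; v = -1; [i=2]; v = 0; [j=0]; v = -1; [i=3]; v = 0; [j=0]; v = -1; t = 11; return -12
-11 != -12, so the rewrite changes behavior.
verdict: not equivalent; witness: x=-1, y=0, z=0


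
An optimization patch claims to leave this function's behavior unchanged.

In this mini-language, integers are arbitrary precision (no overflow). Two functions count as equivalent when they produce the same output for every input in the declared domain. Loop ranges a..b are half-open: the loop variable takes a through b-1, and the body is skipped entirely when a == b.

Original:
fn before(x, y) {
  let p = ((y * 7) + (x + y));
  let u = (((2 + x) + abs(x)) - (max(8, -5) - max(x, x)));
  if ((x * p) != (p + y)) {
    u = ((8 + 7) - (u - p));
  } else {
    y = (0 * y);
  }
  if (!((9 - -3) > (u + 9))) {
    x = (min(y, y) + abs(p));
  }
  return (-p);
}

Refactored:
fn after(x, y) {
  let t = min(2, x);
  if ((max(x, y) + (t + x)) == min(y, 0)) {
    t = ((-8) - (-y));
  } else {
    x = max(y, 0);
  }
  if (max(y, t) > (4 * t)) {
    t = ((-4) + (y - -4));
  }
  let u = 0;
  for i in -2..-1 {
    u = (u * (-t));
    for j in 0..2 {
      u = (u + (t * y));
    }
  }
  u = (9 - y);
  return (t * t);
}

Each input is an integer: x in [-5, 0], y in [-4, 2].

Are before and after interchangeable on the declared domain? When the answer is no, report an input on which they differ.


These are not equivalent — on x=-5, y=-4 the outputs split (37 vs 16).
before: p=-37, then u=-11, then ((x * p) != (p + y)) is true, then u=-11, then (!((9 - -3) > (u + 9))) is false, then returns 37
after: t=-5, then ((max(x, y) + (t + x)) == min(y, 0)) is false, then x=0, then (max(y, t) > (4 * t)) is true, then t=-4, then u=0, then (i=-2), then u=0, then (j=0), then u=16, then (j=1), then u=32, then u=13, then returns 16
verdict: not equivalent; witness: x=-5, y=-4


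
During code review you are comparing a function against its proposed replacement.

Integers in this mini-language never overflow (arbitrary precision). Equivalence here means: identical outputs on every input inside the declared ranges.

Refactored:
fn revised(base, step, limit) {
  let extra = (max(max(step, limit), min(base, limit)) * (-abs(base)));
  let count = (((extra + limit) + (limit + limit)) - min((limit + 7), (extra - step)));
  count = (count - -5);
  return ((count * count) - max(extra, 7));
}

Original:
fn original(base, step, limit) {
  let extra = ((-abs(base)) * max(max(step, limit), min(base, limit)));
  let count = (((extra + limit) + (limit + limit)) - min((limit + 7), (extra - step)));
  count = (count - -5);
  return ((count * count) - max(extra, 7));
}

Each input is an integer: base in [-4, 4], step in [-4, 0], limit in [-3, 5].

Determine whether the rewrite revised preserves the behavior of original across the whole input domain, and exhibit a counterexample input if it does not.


Side by side, the visible changes include: same computation, different form.
As a probe, take base=-3, step=-1, limit=5: original runs extra=-15, then count=14, then count=19, then returns 354; revised runs extra=-15, then count=14, then count=19, then returns 354; both end at 354.
Every one of the 405 inputs gives matching results.
verdict: equivalent


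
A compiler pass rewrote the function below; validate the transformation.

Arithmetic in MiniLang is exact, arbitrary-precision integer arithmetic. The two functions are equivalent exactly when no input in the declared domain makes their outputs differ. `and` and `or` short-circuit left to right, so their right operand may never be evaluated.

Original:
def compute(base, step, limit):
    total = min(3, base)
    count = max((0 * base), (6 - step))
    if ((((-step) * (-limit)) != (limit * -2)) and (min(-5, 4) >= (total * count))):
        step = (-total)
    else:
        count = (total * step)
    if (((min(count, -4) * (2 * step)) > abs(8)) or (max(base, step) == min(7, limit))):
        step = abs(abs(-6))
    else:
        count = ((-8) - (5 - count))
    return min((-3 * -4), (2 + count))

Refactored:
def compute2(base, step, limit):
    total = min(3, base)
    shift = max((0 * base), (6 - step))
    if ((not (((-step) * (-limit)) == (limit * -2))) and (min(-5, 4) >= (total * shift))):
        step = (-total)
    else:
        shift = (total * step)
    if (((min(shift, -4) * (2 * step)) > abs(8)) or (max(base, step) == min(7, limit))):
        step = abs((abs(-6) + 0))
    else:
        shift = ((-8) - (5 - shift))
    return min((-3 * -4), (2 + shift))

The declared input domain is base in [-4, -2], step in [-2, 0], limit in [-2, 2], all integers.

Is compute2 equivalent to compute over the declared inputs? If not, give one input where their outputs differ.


The two are interchangeable: comparison usage differs, constant usage differs, local variable names differ, arithmetic usage differs, boolean connective usage differs, and every declared input agrees.
Tracing base=-2, step=-1, limit=-1: compute: total := -2 | count := 7 | ((((-step) * (-limit)) != (limit * -2)) and (min(-5, 4) >= (total * count))): true | step := 2 | (((min(count, -4) * (2 * step)) > abs(8)) or (max(base, step) == min(7, limit))): false | count := -6 | result -4 | compute2: total := -2 | shift := 7 | ((not (((-step) * (-limit)) == (limit * -2))) and (min(-5, 4) >= (total * shift))): true | step := 2 | (((min(shift, -4) * (2 * step)) > abs(8)) or (max(base, step) == min(7, limit))): false | shift := -6 | result -4 — matching result -4.
Checked all 45 inputs in the declared domain: the outputs agree on every one.
verdict: equivalent


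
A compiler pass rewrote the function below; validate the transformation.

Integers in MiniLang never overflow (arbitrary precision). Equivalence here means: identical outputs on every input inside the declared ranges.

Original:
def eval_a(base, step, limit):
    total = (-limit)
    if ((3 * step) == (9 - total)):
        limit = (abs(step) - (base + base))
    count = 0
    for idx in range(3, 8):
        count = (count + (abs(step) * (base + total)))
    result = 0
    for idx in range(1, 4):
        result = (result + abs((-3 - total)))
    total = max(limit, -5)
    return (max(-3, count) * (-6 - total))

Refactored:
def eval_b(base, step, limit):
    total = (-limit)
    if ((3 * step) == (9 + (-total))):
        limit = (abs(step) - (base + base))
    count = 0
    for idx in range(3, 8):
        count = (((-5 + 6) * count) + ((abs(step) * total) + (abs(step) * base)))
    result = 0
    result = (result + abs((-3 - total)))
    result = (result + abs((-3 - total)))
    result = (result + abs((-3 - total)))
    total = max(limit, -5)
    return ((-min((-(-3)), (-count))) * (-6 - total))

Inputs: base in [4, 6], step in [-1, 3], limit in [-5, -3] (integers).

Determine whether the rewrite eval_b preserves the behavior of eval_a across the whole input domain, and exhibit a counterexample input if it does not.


Comparing the listings, the differences include: loop structure differs; also min/max/abs usage differs; also constant usage differs; also statement counts differ; also arithmetic usage differs.
Spot check at base=6, step=-1, limit=-5 — eval_a: total := 5 | ((3 * step) == (9 - total)): false | count := 0 | iter idx=3: | count := 11 | iter idx=4: | count := 22 | iter idx=5: | count := 33 | iter idx=6: | count := 44 | iter idx=7: | count := 55 | result := 0 | iter idx=1: | result := 8 | iter idx=2: | result := 16 | iter idx=3: | result := 24 | total := -5 | result -55. eval_b: total := 5 | ((3 * step) == (9 + (-total))): false | count := 0 | iter idx=3: | count := 11 | iter idx=4: | count := 22 | iter idx=5: | count := 33 | iter idx=6: | count := 44 | iter idx=7: | count := 55 | result := 0 | result := 8 | result := 16 | result := 24 | total := -5 | result -55. Both give -55.
Every one of the 45 inputs gives matching results.
verdict: equivalent
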